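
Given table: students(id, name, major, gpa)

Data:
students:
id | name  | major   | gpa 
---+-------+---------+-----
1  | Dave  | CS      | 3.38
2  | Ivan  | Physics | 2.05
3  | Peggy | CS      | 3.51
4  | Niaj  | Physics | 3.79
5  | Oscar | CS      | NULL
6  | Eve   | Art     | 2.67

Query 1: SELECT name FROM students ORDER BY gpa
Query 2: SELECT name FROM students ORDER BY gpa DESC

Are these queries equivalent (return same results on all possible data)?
No, not equivalent

Query 1 returns: [('Oscar',), ('Ivan',), ('Eve',), ('Dave',), ('Peggy',), ('Niaj',)]
Query 2 returns: [('Niaj',), ('Peggy',), ('Dave',), ('Eve',), ('Ivan',), ('Oscar',)]

Reason: ASC vs DESC gives opposite ordering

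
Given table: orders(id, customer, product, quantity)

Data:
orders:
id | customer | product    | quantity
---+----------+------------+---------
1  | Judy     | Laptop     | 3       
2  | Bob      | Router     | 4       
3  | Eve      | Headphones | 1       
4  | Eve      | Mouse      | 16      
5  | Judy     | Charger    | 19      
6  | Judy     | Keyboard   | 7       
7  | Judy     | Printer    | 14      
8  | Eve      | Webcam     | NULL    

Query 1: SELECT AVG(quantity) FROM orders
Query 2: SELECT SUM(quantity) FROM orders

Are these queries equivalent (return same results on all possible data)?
No, not equivalent

Query 1 returns: [(9.142857142857142,)]
Query 2 returns: [(64,)]

Reason: AVG vs SUM give different aggregate values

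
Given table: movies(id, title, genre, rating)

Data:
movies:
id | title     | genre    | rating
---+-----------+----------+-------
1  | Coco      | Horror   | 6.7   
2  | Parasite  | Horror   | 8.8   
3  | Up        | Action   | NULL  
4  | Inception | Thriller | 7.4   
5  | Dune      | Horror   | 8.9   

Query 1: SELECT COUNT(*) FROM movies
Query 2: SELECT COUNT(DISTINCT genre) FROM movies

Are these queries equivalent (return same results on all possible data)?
No, not equivalent

Query 1 returns: [(5,)]
Query 2 returns: [(3,)]

Reason: COUNT(*) counts rows, COUNT(DISTINCT genre) counts unique genres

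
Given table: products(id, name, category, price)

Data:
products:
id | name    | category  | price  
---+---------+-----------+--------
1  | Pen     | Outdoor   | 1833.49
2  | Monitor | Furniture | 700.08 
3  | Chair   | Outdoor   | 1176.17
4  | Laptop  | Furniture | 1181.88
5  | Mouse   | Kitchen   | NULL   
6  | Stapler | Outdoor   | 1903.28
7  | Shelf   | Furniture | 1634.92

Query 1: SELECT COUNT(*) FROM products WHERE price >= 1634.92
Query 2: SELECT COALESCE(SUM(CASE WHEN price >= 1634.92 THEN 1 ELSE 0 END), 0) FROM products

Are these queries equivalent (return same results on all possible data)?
Yes, equivalent

Both queries return: [(3,)]

Reason: COUNT with WHERE vs conditional SUM (COALESCE handles empty-table NULL)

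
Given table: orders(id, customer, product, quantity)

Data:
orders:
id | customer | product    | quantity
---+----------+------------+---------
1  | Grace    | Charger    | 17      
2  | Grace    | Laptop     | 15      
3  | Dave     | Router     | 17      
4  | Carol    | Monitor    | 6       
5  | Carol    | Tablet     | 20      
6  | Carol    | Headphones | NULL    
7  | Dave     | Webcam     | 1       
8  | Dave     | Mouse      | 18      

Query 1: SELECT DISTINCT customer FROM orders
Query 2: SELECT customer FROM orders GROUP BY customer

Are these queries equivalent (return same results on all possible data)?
Yes, equivalent

Both queries return: [('Carol',), ('Dave',), ('Grace',)]

Reason: Both get unique customers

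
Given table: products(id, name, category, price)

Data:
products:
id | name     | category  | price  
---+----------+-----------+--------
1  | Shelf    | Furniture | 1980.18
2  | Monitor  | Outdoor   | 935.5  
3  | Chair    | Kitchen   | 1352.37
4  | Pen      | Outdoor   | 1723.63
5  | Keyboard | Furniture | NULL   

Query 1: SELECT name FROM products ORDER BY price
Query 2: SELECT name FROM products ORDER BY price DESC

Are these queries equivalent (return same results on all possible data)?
No, not equivalent

Query 1 returns: [('Keyboard',), ('Monitor',), ('Chair',), ('Pen',), ('Shelf',)]
Query 2 returns: [('Shelf',), ('Pen',), ('Chair',), ('Monitor',), ('Keyboard',)]

Reason: ASC vs DESC gives opposite ordering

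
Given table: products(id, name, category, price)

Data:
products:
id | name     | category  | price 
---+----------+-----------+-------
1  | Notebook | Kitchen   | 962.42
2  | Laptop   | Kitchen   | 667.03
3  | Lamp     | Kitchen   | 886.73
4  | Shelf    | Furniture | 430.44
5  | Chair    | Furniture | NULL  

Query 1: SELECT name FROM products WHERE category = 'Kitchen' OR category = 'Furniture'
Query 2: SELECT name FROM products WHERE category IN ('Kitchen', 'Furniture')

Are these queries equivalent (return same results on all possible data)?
Yes, equivalent

Both queries return: [('Chair',), ('Lamp',), ('Laptop',), ('Notebook',), ('Shelf',)]

Reason: OR vs IN are equivalent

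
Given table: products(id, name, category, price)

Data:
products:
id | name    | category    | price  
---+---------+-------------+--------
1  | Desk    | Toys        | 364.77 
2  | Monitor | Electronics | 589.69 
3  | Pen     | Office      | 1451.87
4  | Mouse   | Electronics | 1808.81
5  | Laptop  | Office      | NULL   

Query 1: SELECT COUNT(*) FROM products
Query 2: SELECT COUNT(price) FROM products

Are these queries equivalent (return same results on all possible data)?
No, not equivalent

Query 1 returns: [(5,)]
Query 2 returns: [(4,)]

Reason: COUNT(*) includes NULLs, COUNT(column) excludes them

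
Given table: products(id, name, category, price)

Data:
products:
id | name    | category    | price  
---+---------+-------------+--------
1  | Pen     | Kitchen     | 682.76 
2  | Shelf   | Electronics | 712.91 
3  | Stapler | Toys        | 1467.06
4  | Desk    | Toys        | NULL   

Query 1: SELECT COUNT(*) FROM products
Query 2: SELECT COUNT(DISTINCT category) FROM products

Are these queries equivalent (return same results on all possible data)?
No, not equivalent

Query 1 returns: [(4,)]
Query 2 returns: [(3,)]

Reason: COUNT(*) counts rows, COUNT(DISTINCT category) counts unique categorys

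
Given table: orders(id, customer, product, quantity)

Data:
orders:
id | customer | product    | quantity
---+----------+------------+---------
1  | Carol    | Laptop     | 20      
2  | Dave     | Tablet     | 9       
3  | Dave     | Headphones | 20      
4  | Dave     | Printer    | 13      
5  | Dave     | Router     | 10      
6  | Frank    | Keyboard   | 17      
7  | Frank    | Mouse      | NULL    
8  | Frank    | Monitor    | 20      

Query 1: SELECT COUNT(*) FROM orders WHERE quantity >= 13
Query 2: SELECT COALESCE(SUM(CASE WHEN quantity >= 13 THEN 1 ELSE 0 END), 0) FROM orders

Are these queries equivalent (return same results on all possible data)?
Yes, equivalent

Both queries return: [(5,)]

Reason: COUNT with WHERE vs conditional SUM (COALESCE handles empty-table NULL)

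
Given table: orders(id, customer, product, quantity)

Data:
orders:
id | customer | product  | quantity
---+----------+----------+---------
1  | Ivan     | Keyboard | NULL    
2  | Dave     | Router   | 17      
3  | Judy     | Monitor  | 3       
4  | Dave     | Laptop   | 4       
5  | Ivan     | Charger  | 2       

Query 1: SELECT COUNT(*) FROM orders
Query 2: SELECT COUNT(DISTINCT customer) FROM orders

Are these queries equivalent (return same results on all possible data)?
No, not equivalent

Query 1 returns: [(5,)]
Query 2 returns: [(3,)]

Reason: COUNT(*) counts rows, COUNT(DISTINCT customer) counts unique customers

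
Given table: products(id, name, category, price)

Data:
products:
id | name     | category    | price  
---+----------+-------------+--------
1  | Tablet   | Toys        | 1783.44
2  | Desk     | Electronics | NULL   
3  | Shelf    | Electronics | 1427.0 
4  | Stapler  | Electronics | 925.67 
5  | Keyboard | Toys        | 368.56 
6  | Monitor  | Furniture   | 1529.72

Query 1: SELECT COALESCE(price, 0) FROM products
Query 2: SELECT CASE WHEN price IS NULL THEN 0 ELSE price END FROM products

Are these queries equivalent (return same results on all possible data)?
Yes, equivalent

Both queries return: [(0,), (368.56,), (925.67,), (1427.0,), (1529.72,), (1783.44,)]

Reason: COALESCE vs CASE for NULL handling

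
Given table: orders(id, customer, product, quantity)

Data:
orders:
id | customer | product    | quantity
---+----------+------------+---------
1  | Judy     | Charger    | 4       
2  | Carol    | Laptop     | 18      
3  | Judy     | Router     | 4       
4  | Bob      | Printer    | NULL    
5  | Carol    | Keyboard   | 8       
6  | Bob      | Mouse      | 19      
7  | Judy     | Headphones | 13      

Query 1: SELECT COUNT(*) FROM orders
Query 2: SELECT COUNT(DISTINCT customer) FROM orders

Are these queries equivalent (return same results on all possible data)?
No, not equivalent

Query 1 returns: [(7,)]
Query 2 returns: [(3,)]

Reason: COUNT(*) counts rows, COUNT(DISTINCT customer) counts unique customers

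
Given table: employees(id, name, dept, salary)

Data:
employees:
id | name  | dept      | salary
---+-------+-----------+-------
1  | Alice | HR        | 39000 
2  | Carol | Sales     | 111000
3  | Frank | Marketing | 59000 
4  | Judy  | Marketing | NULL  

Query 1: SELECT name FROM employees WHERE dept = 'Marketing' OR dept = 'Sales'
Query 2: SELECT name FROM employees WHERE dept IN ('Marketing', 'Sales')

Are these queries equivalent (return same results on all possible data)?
Yes, equivalent

Both queries return: [('Carol',), ('Frank',), ('Judy',)]

Reason: OR vs IN are equivalent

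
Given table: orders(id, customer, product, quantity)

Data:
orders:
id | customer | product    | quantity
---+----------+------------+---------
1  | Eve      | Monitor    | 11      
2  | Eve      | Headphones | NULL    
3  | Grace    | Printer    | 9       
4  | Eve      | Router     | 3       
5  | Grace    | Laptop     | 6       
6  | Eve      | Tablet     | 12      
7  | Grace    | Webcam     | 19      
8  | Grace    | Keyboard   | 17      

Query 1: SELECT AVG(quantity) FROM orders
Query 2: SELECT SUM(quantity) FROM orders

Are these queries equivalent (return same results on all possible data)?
No, not equivalent

Query 1 returns: [(11.0,)]
Query 2 returns: [(77,)]

Reason: AVG vs SUM give different aggregate values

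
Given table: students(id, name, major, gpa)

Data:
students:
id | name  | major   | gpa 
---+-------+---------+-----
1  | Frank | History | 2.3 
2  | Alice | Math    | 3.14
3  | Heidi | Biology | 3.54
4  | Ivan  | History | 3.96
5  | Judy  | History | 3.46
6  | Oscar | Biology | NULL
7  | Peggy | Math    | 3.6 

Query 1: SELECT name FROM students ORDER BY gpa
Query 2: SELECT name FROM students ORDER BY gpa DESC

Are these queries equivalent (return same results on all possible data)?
No, not equivalent

Query 1 returns: [('Oscar',), ('Frank',), ('Alice',), ('Judy',), ('Heidi',), ('Peggy',), ('Ivan',)]
Query 2 returns: [('Ivan',), ('Peggy',), ('Heidi',), ('Judy',), ('Alice',), ('Frank',), ('Oscar',)]

Reason: ASC vs DESC gives opposite ordering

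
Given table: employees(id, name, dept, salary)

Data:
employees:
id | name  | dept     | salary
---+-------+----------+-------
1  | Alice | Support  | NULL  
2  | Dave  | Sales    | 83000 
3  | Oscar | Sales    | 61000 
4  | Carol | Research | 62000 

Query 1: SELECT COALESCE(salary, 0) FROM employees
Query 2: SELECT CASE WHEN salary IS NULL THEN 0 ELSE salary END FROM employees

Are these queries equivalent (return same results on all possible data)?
Yes, equivalent

Both queries return: [(0,), (61000,), (62000,), (83000,)]

Reason: COALESCE vs CASE for NULL handling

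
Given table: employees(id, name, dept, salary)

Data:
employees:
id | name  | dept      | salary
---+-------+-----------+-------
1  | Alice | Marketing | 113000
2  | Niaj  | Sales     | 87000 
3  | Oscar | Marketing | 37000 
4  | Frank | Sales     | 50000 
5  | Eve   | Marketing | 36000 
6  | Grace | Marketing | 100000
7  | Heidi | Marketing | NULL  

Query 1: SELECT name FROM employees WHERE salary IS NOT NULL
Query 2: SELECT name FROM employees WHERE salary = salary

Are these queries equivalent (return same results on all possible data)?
Yes, equivalent

Both queries return: [('Alice',), ('Eve',), ('Frank',), ('Grace',), ('Niaj',), ('Oscar',)]

Reason: IS NOT NULL vs self-equality (both exclude NULLs)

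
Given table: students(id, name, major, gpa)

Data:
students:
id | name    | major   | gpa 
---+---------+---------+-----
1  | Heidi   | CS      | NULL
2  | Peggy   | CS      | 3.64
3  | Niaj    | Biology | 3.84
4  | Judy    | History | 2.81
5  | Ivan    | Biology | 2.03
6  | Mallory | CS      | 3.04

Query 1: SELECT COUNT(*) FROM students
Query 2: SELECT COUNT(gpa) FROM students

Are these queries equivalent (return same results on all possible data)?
No, not equivalent

Query 1 returns: [(6,)]
Query 2 returns: [(5,)]

Reason: COUNT(*) includes NULLs, COUNT(column) excludes them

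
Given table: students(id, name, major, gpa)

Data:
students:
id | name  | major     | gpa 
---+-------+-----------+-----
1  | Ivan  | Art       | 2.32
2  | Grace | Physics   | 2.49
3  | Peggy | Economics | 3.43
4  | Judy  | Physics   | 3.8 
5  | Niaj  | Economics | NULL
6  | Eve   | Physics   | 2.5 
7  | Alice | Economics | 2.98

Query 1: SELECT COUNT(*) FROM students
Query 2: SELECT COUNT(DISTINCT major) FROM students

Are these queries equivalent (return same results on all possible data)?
No, not equivalent

Query 1 returns: [(7,)]
Query 2 returns: [(3,)]

Reason: COUNT(*) counts rows, COUNT(DISTINCT major) counts unique majors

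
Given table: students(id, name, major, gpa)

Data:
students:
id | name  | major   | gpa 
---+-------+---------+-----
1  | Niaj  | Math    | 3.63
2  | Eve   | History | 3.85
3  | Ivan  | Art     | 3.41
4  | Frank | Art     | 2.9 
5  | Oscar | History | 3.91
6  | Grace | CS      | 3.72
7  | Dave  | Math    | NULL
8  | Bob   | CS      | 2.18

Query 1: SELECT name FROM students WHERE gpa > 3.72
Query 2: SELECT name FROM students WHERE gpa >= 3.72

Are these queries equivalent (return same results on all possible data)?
No, not equivalent

Query 1 returns: [('Eve',), ('Oscar',)]
Query 2 returns: [('Eve',), ('Oscar',), ('Grace',)]

Reason: > vs >= gives different results when gpa = 3.72 exists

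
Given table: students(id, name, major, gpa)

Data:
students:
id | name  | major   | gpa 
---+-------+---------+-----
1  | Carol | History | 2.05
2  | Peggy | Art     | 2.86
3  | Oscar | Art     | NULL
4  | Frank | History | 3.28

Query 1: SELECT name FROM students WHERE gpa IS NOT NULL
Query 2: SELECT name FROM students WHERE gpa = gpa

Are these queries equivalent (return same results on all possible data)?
Yes, equivalent

Both queries return: [('Carol',), ('Frank',), ('Peggy',)]

Reason: IS NOT NULL vs self-equality (both exclude NULLs)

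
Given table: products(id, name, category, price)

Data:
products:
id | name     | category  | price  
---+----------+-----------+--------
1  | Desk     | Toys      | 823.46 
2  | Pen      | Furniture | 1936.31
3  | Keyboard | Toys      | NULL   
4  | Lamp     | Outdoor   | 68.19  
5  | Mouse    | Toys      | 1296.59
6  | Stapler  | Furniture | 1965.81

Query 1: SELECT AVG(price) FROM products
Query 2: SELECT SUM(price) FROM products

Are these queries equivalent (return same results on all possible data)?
No, not equivalent

Query 1 returns: [(1218.072,)]
Query 2 returns: [(6090.36,)]

Reason: AVG vs SUM give different aggregate values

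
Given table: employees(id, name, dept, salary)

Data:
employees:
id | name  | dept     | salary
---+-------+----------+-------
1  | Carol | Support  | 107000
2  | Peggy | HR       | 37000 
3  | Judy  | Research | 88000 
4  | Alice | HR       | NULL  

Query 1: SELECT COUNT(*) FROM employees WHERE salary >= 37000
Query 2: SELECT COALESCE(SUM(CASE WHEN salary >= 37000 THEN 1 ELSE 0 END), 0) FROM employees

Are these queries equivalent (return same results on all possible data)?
Yes, equivalent

Both queries return: [(3,)]

Reason: COUNT with WHERE vs conditional SUM (COALESCE handles empty-table NULL)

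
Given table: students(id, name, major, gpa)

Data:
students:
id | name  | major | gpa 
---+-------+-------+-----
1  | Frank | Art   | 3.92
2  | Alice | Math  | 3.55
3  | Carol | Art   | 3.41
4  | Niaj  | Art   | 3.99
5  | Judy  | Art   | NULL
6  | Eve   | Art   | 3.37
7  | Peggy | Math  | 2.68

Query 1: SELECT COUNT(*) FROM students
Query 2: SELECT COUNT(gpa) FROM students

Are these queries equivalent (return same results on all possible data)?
No, not equivalent

Query 1 returns: [(7,)]
Query 2 returns: [(6,)]

Reason: COUNT(*) includes NULLs, COUNT(column) excludes them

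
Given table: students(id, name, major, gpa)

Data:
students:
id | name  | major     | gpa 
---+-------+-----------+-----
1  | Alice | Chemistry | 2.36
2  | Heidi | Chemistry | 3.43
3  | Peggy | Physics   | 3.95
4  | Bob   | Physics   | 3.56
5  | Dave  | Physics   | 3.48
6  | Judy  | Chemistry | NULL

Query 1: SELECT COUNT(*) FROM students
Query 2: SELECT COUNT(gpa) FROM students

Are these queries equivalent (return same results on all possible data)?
No, not equivalent

Query 1 returns: [(6,)]
Query 2 returns: [(5,)]

Reason: COUNT(*) includes NULLs, COUNT(column) excludes them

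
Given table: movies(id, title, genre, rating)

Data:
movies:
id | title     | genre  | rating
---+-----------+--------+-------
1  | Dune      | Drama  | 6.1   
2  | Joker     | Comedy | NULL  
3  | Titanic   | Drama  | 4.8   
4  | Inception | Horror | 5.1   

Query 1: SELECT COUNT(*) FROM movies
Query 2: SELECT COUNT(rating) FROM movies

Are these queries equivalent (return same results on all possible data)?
No, not equivalent

Query 1 returns: [(4,)]
Query 2 returns: [(3,)]

Reason: COUNT(*) includes NULLs, COUNT(column) excludes them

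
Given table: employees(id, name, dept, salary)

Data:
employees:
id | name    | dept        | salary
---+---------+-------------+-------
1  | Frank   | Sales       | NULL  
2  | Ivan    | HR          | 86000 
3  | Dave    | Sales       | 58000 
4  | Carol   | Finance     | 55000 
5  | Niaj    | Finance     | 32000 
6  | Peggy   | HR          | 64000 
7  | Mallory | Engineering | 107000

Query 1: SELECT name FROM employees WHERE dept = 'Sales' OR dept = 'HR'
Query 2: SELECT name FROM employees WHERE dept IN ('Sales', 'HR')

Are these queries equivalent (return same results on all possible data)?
Yes, equivalent

Both queries return: [('Dave',), ('Frank',), ('Ivan',), ('Peggy',)]

Reason: OR vs IN are equivalent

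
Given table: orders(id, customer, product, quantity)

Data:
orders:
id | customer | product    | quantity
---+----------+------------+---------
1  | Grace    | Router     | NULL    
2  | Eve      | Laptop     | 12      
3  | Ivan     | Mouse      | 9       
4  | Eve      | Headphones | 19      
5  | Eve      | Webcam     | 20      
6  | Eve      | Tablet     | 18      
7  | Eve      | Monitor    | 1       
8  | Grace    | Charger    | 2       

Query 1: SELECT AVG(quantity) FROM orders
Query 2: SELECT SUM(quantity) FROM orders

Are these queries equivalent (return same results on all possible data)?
No, not equivalent

Query 1 returns: [(11.571428571428571,)]
Query 2 returns: [(81,)]

Reason: AVG vs SUM give different aggregate values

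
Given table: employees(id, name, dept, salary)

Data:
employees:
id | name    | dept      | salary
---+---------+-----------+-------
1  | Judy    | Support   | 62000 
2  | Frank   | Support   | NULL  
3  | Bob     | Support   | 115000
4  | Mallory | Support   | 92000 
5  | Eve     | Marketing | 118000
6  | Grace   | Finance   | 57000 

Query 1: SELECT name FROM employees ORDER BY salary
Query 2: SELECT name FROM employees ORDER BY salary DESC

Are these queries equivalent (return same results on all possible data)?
No, not equivalent

Query 1 returns: [('Frank',), ('Grace',), ('Judy',), ('Mallory',), ('Bob',), ('Eve',)]
Query 2 returns: [('Eve',), ('Bob',), ('Mallory',), ('Judy',), ('Grace',), ('Frank',)]

Reason: ASC vs DESC gives opposite ordering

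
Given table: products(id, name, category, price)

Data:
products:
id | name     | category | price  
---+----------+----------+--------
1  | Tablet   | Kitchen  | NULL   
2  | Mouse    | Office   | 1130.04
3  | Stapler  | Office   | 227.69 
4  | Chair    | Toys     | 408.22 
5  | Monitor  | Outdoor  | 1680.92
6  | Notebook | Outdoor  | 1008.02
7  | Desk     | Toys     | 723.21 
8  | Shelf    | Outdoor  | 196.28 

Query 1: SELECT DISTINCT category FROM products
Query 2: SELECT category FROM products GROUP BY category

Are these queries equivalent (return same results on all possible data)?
Yes, equivalent

Both queries return: [('Kitchen',), ('Office',), ('Outdoor',), ('Toys',)]

Reason: Both get unique categorys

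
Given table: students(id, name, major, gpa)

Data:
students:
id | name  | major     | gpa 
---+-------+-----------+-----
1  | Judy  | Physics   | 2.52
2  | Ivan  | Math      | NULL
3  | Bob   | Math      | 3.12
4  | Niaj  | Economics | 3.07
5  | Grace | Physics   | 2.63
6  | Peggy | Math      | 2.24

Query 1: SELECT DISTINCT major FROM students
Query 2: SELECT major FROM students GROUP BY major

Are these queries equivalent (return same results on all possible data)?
Yes, equivalent

Both queries return: [('Economics',), ('Math',), ('Physics',)]

Reason: Both get unique majors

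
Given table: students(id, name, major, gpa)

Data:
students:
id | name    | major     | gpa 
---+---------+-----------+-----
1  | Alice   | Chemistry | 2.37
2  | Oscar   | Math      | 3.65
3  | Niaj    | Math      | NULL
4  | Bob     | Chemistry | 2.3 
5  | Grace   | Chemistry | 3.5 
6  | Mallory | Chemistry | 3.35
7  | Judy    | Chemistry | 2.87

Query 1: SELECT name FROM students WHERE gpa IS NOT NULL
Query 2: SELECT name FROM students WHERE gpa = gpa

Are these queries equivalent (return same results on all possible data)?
Yes, equivalent

Both queries return: [('Alice',), ('Bob',), ('Grace',), ('Judy',), ('Mallory',), ('Oscar',)]

Reason: IS NOT NULL vs self-equality (both exclude NULLs)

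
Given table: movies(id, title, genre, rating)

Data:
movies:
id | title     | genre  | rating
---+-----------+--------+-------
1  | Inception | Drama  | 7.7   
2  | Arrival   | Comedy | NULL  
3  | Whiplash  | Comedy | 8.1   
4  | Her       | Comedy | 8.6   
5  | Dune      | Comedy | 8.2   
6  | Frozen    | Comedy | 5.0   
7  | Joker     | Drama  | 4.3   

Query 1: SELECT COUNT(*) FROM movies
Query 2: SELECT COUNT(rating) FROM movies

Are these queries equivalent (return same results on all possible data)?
No, not equivalent

Query 1 returns: [(7,)]
Query 2 returns: [(6,)]

Reason: COUNT(*) includes NULLs, COUNT(column) excludes them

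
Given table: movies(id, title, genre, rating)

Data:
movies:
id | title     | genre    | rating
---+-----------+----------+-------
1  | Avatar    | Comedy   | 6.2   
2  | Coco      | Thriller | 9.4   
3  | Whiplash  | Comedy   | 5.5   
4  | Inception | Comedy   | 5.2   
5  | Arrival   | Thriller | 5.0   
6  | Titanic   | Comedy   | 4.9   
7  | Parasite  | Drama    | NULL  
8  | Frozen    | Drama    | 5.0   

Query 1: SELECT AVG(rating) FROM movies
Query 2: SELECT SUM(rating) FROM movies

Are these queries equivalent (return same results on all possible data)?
No, not equivalent

Query 1 returns: [(5.885714285714286,)]
Query 2 returns: [(41.2,)]

Reason: AVG vs SUM give different aggregate values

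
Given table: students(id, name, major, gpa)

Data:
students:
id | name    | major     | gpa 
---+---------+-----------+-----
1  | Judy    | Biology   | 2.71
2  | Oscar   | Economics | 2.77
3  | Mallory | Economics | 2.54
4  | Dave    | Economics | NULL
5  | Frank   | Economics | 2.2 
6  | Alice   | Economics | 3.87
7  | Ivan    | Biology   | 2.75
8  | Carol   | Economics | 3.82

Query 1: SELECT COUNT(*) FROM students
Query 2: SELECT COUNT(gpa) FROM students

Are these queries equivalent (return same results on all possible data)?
No, not equivalent

Query 1 returns: [(8,)]
Query 2 returns: [(7,)]

Reason: COUNT(*) includes NULLs, COUNT(column) excludes them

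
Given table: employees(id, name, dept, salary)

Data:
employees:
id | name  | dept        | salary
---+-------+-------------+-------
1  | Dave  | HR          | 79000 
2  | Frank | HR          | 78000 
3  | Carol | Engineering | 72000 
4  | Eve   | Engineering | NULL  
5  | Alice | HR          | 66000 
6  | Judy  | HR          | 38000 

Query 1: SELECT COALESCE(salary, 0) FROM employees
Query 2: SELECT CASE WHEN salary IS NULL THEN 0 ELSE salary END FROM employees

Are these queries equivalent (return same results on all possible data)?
Yes, equivalent

Both queries return: [(0,), (38000,), (66000,), (72000,), (78000,), (79000,)]

Reason: COALESCE vs CASE for NULL handling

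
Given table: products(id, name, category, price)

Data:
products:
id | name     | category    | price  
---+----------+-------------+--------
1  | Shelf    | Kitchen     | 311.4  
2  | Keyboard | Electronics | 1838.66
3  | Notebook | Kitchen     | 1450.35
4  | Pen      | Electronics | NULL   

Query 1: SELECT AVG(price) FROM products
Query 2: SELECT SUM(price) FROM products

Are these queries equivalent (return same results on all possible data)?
No, not equivalent

Query 1 returns: [(1200.1366666666665,)]
Query 2 returns: [(3600.41,)]

Reason: AVG vs SUM give different aggregate values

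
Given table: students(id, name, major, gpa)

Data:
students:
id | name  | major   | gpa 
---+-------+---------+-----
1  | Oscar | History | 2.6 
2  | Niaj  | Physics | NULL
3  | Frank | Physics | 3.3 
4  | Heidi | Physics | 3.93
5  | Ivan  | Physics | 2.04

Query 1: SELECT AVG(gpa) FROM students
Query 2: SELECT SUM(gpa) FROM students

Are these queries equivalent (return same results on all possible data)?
No, not equivalent

Query 1 returns: [(2.9675000000000002,)]
Query 2 returns: [(11.870000000000001,)]

Reason: AVG vs SUM give different aggregate values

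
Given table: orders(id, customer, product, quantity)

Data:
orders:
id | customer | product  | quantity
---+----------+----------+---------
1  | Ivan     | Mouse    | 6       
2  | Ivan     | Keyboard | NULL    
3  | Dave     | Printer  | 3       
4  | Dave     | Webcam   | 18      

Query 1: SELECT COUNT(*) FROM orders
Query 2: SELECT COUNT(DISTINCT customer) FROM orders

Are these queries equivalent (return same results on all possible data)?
No, not equivalent

Query 1 returns: [(4,)]
Query 2 returns: [(2,)]

Reason: COUNT(*) counts rows, COUNT(DISTINCT customer) counts unique customers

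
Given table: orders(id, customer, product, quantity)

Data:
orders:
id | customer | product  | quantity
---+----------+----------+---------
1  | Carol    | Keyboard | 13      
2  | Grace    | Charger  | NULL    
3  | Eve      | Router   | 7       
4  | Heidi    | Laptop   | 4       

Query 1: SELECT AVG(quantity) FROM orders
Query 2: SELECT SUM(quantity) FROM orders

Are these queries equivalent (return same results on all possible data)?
No, not equivalent

Query 1 returns: [(8.0,)]
Query 2 returns: [(24,)]

Reason: AVG vs SUM give different aggregate values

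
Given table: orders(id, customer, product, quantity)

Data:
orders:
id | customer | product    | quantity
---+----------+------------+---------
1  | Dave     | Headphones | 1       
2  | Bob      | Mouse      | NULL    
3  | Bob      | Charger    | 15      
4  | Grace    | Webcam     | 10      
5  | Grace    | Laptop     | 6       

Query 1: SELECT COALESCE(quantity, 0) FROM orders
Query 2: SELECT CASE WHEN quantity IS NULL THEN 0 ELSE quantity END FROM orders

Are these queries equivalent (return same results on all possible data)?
Yes, equivalent

Both queries return: [(0,), (1,), (6,), (10,), (15,)]

Reason: COALESCE vs CASE for NULL handling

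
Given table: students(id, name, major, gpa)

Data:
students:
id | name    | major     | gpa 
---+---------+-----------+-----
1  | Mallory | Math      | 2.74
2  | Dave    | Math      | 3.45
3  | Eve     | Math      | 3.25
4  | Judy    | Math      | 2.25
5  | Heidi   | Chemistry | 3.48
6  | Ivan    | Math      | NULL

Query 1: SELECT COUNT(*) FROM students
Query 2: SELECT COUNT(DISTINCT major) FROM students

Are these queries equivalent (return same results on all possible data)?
No, not equivalent

Query 1 returns: [(6,)]
Query 2 returns: [(2,)]

Reason: COUNT(*) counts rows, COUNT(DISTINCT major) counts unique majors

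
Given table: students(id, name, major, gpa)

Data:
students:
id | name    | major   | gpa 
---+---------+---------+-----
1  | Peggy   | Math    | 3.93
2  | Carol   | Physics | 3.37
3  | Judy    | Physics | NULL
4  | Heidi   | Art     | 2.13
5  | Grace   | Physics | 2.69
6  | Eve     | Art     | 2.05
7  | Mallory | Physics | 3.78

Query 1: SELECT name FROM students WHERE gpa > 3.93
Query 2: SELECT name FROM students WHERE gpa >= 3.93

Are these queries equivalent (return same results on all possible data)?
No, not equivalent

Query 1 returns: []
Query 2 returns: [('Peggy',)]

Reason: > vs >= gives different results when gpa = 3.93 exists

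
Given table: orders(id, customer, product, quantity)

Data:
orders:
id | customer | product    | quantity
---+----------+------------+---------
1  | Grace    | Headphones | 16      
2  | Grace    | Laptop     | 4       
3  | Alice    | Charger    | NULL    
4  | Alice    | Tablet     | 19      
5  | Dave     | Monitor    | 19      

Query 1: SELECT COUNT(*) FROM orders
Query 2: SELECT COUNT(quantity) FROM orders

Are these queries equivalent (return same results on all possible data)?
No, not equivalent

Query 1 returns: [(5,)]
Query 2 returns: [(4,)]

Reason: COUNT(*) includes NULLs, COUNT(column) excludes them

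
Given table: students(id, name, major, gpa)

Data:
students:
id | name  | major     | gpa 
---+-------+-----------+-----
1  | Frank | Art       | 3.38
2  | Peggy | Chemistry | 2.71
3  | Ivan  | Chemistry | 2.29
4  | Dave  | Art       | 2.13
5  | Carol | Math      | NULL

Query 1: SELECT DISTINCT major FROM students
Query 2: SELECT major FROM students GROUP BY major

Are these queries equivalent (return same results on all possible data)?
Yes, equivalent

Both queries return: [('Art',), ('Chemistry',), ('Math',)]

Reason: Both get unique majors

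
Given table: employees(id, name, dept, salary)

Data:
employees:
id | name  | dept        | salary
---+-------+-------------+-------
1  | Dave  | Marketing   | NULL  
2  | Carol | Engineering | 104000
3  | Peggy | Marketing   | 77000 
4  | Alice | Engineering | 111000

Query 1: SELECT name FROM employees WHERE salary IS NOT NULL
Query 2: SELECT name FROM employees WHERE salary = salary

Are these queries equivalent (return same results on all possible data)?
Yes, equivalent

Both queries return: [('Alice',), ('Carol',), ('Peggy',)]

Reason: IS NOT NULL vs self-equality (both exclude NULLs)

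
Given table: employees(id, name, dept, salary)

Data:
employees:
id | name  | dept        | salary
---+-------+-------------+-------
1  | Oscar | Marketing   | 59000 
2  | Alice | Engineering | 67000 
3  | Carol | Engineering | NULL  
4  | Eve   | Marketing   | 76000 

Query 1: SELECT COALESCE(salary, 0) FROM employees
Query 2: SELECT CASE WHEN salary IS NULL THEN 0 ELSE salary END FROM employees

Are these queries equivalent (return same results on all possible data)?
Yes, equivalent

Both queries return: [(0,), (59000,), (67000,), (76000,)]

Reason: COALESCE vs CASE for NULL handling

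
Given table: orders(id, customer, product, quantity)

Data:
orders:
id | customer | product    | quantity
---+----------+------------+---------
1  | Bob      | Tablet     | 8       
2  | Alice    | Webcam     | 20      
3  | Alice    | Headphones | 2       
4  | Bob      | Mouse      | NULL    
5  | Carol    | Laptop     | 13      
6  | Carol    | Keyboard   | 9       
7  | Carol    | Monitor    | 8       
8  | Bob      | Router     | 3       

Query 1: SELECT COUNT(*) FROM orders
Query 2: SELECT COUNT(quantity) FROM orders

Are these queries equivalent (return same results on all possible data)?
No, not equivalent

Query 1 returns: [(8,)]
Query 2 returns: [(7,)]

Reason: COUNT(*) includes NULLs, COUNT(column) excludes them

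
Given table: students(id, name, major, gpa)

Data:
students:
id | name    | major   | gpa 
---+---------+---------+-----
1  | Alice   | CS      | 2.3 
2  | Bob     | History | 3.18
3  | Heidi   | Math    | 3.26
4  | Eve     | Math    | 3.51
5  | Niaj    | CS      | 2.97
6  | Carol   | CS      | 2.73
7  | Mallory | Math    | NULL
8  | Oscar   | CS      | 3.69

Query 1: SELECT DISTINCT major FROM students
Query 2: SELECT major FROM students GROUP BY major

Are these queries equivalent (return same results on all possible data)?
Yes, equivalent

Both queries return: [('CS',), ('History',), ('Math',)]

Reason: Both get unique majors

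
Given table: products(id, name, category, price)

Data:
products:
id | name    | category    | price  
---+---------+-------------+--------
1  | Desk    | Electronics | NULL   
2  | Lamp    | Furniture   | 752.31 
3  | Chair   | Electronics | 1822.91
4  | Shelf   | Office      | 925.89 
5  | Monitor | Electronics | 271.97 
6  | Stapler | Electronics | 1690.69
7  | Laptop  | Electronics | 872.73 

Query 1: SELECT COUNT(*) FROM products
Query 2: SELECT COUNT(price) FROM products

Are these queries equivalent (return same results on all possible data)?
No, not equivalent

Query 1 returns: [(7,)]
Query 2 returns: [(6,)]

Reason: COUNT(*) includes NULLs, COUNT(column) excludes them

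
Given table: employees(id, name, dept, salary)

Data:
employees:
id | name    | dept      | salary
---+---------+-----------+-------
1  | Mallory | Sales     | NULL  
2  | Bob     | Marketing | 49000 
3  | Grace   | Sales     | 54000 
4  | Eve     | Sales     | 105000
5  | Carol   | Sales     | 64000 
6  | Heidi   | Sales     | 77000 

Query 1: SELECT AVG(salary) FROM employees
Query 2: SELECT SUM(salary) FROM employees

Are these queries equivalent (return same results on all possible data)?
No, not equivalent

Query 1 returns: [(69800.0,)]
Query 2 returns: [(349000,)]

Reason: AVG vs SUM give different aggregate values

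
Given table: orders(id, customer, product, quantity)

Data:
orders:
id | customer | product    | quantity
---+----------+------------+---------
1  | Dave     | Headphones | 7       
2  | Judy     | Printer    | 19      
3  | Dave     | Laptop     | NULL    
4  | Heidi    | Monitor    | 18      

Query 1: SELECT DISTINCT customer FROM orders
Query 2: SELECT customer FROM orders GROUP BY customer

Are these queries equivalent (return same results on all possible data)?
Yes, equivalent

Both queries return: [('Dave',), ('Heidi',), ('Judy',)]

Reason: Both get unique customers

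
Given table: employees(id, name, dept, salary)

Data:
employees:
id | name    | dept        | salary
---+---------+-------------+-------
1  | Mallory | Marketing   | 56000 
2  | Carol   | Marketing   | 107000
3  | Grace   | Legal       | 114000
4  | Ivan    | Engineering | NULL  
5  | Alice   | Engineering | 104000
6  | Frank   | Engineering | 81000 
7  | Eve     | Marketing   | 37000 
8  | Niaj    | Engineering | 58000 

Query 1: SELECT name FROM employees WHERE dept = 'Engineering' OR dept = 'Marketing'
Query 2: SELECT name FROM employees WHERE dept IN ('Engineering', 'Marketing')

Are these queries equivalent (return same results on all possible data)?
Yes, equivalent

Both queries return: [('Alice',), ('Carol',), ('Eve',), ('Frank',), ('Ivan',), ('Mallory',), ('Niaj',)]

Reason: OR vs IN are equivalent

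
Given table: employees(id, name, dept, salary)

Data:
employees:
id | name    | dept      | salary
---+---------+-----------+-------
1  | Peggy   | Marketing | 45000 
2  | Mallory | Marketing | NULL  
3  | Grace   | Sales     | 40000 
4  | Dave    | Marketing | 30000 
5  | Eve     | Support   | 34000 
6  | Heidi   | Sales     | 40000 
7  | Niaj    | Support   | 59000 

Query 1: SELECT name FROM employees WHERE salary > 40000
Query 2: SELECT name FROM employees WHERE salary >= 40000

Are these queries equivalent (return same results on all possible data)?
No, not equivalent

Query 1 returns: [('Peggy',), ('Niaj',)]
Query 2 returns: [('Peggy',), ('Grace',), ('Heidi',), ('Niaj',)]

Reason: > vs >= gives different results when salary = 40000 exists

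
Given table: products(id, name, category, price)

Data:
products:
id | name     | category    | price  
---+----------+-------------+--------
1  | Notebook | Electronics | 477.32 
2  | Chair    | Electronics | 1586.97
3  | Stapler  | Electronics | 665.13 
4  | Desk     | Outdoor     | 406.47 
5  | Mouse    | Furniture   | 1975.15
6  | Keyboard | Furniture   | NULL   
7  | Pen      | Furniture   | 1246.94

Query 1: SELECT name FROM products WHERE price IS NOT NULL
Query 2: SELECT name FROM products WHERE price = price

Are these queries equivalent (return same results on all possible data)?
Yes, equivalent

Both queries return: [('Chair',), ('Desk',), ('Mouse',), ('Notebook',), ('Pen',), ('Stapler',)]

Reason: IS NOT NULL vs self-equality (both exclude NULLs)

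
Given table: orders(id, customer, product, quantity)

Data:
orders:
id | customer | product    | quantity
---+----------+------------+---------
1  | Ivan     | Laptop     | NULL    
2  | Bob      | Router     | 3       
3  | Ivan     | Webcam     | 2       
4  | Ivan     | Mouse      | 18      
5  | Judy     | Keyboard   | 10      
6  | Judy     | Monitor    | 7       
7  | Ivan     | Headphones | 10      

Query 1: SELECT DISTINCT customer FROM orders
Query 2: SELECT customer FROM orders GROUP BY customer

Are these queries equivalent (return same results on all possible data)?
Yes, equivalent

Both queries return: [('Bob',), ('Ivan',), ('Judy',)]

Reason: Both get unique customers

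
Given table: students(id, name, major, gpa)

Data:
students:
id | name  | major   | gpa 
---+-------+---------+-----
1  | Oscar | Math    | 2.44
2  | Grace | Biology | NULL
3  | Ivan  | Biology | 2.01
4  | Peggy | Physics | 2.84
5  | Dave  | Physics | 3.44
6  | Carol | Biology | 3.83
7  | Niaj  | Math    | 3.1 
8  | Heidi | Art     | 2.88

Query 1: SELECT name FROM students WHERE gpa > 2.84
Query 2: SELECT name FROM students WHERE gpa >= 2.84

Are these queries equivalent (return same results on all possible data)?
No, not equivalent

Query 1 returns: [('Dave',), ('Carol',), ('Niaj',), ('Heidi',)]
Query 2 returns: [('Peggy',), ('Dave',), ('Carol',), ('Niaj',), ('Heidi',)]

Reason: > vs >= gives different results when gpa = 2.84 exists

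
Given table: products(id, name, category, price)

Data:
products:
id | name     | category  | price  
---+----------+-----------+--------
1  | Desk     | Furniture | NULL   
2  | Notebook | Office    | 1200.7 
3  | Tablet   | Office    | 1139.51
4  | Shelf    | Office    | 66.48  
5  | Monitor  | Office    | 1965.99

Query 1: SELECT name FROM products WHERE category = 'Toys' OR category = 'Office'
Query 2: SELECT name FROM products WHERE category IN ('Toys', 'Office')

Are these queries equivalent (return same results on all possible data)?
Yes, equivalent

Both queries return: [('Monitor',), ('Notebook',), ('Shelf',), ('Tablet',)]

Reason: OR vs IN are equivalent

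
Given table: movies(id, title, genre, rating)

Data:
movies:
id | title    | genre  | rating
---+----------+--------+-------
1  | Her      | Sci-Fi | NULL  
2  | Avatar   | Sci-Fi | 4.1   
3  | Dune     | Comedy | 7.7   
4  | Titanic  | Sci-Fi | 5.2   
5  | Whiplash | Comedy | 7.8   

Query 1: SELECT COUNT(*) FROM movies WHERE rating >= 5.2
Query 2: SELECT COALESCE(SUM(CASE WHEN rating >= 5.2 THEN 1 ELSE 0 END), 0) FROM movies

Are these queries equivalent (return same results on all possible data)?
Yes, equivalent

Both queries return: [(3,)]

Reason: COUNT with WHERE vs conditional SUM (COALESCE handles empty-table NULL)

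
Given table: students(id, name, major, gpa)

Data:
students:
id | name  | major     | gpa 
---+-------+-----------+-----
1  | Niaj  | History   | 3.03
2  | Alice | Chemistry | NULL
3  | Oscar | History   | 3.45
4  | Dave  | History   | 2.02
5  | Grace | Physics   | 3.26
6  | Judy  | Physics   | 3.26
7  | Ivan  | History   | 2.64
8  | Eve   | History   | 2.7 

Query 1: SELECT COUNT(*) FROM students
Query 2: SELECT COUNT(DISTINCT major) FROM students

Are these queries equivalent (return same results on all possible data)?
No, not equivalent

Query 1 returns: [(8,)]
Query 2 returns: [(3,)]

Reason: COUNT(*) counts rows, COUNT(DISTINCT major) counts unique majors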